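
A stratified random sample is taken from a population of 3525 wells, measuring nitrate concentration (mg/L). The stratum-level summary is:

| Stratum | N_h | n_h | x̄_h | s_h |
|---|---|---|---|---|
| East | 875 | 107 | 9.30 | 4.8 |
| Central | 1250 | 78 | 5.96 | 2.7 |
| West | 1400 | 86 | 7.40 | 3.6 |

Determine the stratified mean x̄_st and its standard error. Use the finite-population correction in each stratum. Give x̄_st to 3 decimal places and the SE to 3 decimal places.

x̄_st ≈ 7.361, SE ≈ 0.212

x̄_st = Σ W_h x̄_h = (875·9.30 + 1250·5.96 + 1400·7.40)/3525 = 7.36099
V̂(x̄_st) = Σ W_h² (1 − n_h/N_h) s_h²/n_h, with W_h = N_h/N and N = 3525:
  stratum East: (875/3525)²·(1 − 107/875)·4.8²/107 = 0.0116453
  stratum Central: (1250/3525)²·(1 − 78/1250)·2.7²/78 = 0.0110193
  stratum West: (1400/3525)²·(1 − 86/1400)·3.6²/86 = 0.0223106
V̂(x̄_st) = 0.0449752
SE(x̄_st) = √0.0449752 = 0.212073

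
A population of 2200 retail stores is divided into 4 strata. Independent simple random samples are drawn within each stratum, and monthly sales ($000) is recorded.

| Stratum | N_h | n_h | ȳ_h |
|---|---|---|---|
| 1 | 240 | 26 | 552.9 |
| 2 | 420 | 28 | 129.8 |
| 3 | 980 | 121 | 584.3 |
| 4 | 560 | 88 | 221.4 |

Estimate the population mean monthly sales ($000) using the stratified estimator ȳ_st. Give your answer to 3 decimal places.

ȳ_st ≈ 401.732

N = Σ N_h = 2200. Stratum weights W_h = N_h/N.
ȳ_st = (240·552.9 + 420·129.8 + 980·584.3 + 560·221.4) / 2200 = 401.73182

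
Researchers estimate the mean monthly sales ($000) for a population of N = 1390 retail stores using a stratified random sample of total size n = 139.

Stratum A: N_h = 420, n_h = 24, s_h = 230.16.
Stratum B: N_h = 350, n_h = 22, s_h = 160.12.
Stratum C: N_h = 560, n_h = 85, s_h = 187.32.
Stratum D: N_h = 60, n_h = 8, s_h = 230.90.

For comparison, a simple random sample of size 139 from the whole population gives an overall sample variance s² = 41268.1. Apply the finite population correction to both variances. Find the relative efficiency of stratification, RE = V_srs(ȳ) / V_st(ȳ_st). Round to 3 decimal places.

RE ≈ 0.818

V̂(ȳ_st) = Σ W_h² (1 − n_h/N_h) s_h²/n_h, with W_h = N_h/N and N = 1390:
  stratum A: (420/1390)²·(1 − 24/420)·230.16²/24 = 190.004
  stratum B: (350/1390)²·(1 − 22/350)·160.12²/22 = 69.2438
  stratum C: (560/1390)²·(1 − 85/560)·187.32²/85 = 56.8331
  stratum D: (60/1390)²·(1 − 8/60)·230.90²/8 = 10.7617
V_st = 326.843
V_srs = (1 − 139/1390)·41268.1/139 = 267.204
Relative efficiency = V_srs / V_st = 267.204/326.843 = 0.8175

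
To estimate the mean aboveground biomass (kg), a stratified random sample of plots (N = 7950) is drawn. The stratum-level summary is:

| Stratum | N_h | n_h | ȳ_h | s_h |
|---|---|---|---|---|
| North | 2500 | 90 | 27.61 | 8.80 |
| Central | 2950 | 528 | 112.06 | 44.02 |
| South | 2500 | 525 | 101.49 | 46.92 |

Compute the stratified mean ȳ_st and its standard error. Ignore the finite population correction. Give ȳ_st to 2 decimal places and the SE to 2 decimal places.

ȳ_st = Σ W_h ȳ_h = (2500·27.61 + 2950·112.06 + 2500·101.49)/7950 = 82.17950
V̂(ȳ_st) = Σ W_h² s_h²/n_h, with W_h = N_h/N and N = 7950:
  stratum North: (2500/7950)²·8.80²/90 = 0.0850881
  stratum Central: (2950/7950)²·44.02²/528 = 0.505331
  stratum South: (2500/7950)²·46.92²/525 = 0.41467
V̂(ȳ_st) = 1.00509
SE(ȳ_st) = √1.00509 = 1.00254

ȳ_st ≈ 82.18, SE ≈ 1.00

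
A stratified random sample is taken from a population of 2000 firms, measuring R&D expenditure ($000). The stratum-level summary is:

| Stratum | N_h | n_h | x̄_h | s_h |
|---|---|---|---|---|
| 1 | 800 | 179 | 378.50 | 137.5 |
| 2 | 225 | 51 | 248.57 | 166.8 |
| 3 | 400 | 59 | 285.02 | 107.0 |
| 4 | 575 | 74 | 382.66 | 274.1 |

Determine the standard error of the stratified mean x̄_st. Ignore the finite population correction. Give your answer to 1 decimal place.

SE(x̄_st) ≈ 10.7

V̂(x̄_st) = Σ W_h² s_h²/n_h, with W_h = N_h/N and N = 2000:
  stratum 1: (800/2000)²·137.5²/179 = 16.8994
  stratum 2: (225/2000)²·166.8²/51 = 6.90442
  stratum 3: (400/2000)²·107.0²/59 = 7.76203
  stratum 4: (575/2000)²·274.1²/74 = 83.9193
V̂(x̄_st) = 115.485
SE(x̄_st) = √115.485 = 10.7464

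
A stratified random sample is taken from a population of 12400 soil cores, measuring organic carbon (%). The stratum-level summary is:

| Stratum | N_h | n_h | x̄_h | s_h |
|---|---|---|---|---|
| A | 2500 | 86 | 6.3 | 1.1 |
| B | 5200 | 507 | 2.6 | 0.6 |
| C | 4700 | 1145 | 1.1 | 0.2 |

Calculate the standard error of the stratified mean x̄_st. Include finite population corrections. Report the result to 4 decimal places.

V̂(x̄_st) = Σ W_h² (1 − n_h/N_h) s_h²/n_h, with W_h = N_h/N and N = 12400:
  stratum A: (2500/12400)²·(1 − 86/2500)·1.1²/86 = 0.000552231
  stratum B: (5200/12400)²·(1 − 507/5200)·0.6²/507 = 0.000112695
  stratum C: (4700/12400)²·(1 − 1145/4700)·0.2²/1145 = 3.7962e-06
V̂(x̄_st) = 0.000668722
SE(x̄_st) = √0.000668722 = 0.0258597

SE(x̄_st) ≈ 0.0259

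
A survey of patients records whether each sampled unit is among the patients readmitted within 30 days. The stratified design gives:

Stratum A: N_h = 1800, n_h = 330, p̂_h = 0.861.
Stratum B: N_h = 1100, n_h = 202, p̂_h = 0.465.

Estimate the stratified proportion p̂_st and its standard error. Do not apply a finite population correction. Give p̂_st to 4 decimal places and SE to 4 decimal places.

N = 2900; stratum weights W_h = N_h/N.
p̂_st = Σ W_h p̂_h = (1800·0.861 + 1100·0.465)/2900 = 0.71079
V̂(p̂_st) = Σ W_h² p̂_h(1−p̂_h)/(n_h−1):
  stratum A: (1800/2900)²·0.861·0.139/329 = 0.000140143
  stratum B: (1100/2900)²·0.465·0.535/201 = 0.000178074
V̂(p̂_st) = 0.000318217; SE = √V̂ = 0.0178386

p̂_st ≈ 0.7108, SE ≈ 0.0178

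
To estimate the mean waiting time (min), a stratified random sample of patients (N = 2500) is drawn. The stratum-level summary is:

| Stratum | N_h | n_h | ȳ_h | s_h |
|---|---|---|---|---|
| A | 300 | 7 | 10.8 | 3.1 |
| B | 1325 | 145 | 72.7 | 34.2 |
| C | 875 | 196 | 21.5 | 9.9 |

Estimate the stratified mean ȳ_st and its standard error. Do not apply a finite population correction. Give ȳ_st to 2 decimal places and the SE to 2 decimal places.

ȳ_st = Σ W_h ȳ_h = (300·10.8 + 1325·72.7 + 875·21.5)/2500 = 47.35200
V̂(ȳ_st) = Σ W_h² s_h²/n_h, with W_h = N_h/N and N = 2500:
  stratum A: (300/2500)²·3.1²/7 = 0.0197691
  stratum B: (1325/2500)²·34.2²/145 = 2.26588
  stratum C: (875/2500)²·9.9²/196 = 0.0612562
V̂(ȳ_st) = 2.3469
SE(ȳ_st) = √2.3469 = 1.53196

ȳ_st ≈ 47.35, SE ≈ 1.53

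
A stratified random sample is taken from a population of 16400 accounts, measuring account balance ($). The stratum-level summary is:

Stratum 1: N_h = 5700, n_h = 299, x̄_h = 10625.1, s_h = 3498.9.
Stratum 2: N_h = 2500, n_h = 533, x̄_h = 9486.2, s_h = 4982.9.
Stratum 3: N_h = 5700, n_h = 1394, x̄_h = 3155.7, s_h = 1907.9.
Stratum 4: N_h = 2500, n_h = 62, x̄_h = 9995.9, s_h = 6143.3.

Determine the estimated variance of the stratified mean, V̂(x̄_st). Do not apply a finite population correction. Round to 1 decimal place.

V̂(x̄_st) ≈ 20489.0

V̂(x̄_st) = Σ W_h² s_h²/n_h, with W_h = N_h/N and N = 16400:
  stratum 1: (5700/16400)²·3498.9²/299 = 4946
  stratum 2: (2500/16400)²·4982.9²/533 = 1082.5
  stratum 3: (5700/16400)²·1907.9²/1394 = 315.435
  stratum 4: (2500/16400)²·6143.3²/62 = 14145
V̂(x̄_st) = 20489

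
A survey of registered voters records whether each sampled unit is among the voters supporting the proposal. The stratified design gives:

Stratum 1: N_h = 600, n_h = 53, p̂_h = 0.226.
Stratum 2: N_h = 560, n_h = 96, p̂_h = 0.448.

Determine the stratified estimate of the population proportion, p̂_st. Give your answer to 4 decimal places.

p̂_st ≈ 0.3332

N = 1160; stratum weights W_h = N_h/N.
p̂_st = Σ W_h p̂_h = (600·0.226 + 560·0.448)/1160 = 0.33317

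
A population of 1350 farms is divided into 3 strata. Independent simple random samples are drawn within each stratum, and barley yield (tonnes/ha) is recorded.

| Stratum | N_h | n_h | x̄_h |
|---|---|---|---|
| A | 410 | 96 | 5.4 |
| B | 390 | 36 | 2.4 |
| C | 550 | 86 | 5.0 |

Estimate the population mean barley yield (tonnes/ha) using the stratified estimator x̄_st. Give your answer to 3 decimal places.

x̄_st ≈ 4.370

N = Σ N_h = 1350. Stratum weights W_h = N_h/N.
x̄_st = (410·5.4 + 390·2.4 + 550·5.0) / 1350 = 4.37037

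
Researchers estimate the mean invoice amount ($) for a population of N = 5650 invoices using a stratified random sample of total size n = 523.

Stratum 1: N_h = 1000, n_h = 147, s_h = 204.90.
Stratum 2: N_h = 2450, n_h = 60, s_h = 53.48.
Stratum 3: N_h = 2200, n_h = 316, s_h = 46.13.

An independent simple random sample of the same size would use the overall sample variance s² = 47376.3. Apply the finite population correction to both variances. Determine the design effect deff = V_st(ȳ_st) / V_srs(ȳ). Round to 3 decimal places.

V̂(ȳ_st) = Σ W_h² (1 − n_h/N_h) s_h²/n_h, with W_h = N_h/N and N = 5650:
  stratum 1: (1000/5650)²·(1 − 147/1000)·204.90²/147 = 7.63165
  stratum 2: (2450/5650)²·(1 − 60/2450)·53.48²/60 = 8.74377
  stratum 3: (2200/5650)²·(1 − 316/2200)·46.13²/316 = 0.874352
V_st = 17.2498
V_srs = (1 − 523/5650)·47376.3/523 = 82.2005
deff = V_st / V_srs = 17.2498/82.2005 = 0.2099

deff ≈ 0.210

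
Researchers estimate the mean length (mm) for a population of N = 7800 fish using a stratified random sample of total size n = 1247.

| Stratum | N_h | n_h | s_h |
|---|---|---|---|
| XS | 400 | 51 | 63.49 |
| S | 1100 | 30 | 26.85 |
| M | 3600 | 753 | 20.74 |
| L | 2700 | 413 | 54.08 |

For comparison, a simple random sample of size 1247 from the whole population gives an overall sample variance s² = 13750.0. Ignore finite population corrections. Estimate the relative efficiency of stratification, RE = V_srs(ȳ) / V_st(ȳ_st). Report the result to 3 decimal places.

RE ≈ 6.659

V̂(ȳ_st) = Σ W_h² s_h²/n_h, with W_h = N_h/N and N = 7800:
  stratum XS: (400/7800)²·63.49²/51 = 0.20786
  stratum S: (1100/7800)²·26.85²/30 = 0.477929
  stratum M: (3600/7800)²·20.74²/753 = 0.121685
  stratum L: (2700/7800)²·54.08²/413 = 0.848519
V_st = 1.65599
V_srs = s²/n = 13750.0/1247 = 11.0265
Relative efficiency = V_srs / V_st = 11.0265/1.65599 = 6.6585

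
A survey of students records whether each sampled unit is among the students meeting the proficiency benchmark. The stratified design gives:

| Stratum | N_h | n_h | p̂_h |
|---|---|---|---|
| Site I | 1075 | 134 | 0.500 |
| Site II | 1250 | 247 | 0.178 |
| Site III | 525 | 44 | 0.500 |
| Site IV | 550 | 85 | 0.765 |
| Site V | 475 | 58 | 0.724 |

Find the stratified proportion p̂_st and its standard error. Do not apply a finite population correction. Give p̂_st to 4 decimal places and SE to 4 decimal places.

p̂_st ≈ 0.4612, SE ≈ 0.0202

N = 3875; stratum weights W_h = N_h/N.
p̂_st = Σ W_h p̂_h = (1075·0.500 + 1250·0.178 + 525·0.500 + 550·0.765 + 475·0.724)/3875 = 0.46120
V̂(p̂_st) = Σ W_h² p̂_h(1−p̂_h)/(n_h−1):
  stratum Site I: (1075/3875)²·0.500·0.500/133 = 0.000144664
  stratum Site II: (1250/3875)²·0.178·0.822/246 = 6.18918e-05
  stratum Site III: (525/3875)²·0.500·0.500/43 = 0.00010672
  stratum Site IV: (550/3875)²·0.765·0.235/84 = 4.31154e-05
  stratum Site V: (475/3875)²·0.724·0.276/57 = 5.26765e-05
V̂(p̂_st) = 0.000409068; SE = √V̂ = 0.0202254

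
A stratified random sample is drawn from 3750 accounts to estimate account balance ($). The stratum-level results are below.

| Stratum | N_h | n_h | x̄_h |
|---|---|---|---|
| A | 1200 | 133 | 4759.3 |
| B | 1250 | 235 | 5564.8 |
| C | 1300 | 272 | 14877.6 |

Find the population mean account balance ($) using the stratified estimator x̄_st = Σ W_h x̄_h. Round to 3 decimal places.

x̄_st ≈ 8535.477

N = Σ N_h = 3750. Stratum weights W_h = N_h/N.
x̄_st = (1200·4759.3 + 1250·5564.8 + 1300·14877.6) / 3750 = 8535.47733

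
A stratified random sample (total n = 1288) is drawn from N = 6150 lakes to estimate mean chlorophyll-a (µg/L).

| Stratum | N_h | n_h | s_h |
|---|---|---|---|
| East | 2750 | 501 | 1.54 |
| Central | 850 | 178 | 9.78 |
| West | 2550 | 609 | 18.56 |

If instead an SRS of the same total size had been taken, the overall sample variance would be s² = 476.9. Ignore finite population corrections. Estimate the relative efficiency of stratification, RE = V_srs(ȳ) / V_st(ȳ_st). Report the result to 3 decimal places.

V̂(ȳ_st) = Σ W_h² s_h²/n_h, with W_h = N_h/N and N = 6150:
  stratum East: (2750/6150)²·1.54²/501 = 0.000946496
  stratum Central: (850/6150)²·9.78²/178 = 0.0102647
  stratum West: (2550/6150)²·18.56²/609 = 0.0972453
V_st = 0.108457
V_srs = s²/n = 476.9/1288 = 0.370264
Relative efficiency = V_srs / V_st = 0.370264/0.108457 = 3.4139

RE ≈ 3.414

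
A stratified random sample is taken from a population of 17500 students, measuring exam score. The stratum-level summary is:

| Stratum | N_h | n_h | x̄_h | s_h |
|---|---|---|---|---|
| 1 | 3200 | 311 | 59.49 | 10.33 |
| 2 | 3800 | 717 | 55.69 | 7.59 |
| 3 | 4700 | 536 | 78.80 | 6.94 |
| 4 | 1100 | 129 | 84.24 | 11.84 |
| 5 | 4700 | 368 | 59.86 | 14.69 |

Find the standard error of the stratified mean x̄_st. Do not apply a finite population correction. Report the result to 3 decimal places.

V̂(x̄_st) = Σ W_h² s_h²/n_h, with W_h = N_h/N and N = 17500:
  stratum 1: (3200/17500)²·10.33²/311 = 0.0114727
  stratum 2: (3800/17500)²·7.59²/717 = 0.0037884
  stratum 3: (4700/17500)²·6.94²/536 = 0.00648147
  stratum 4: (1100/17500)²·11.84²/129 = 0.00429361
  stratum 5: (4700/17500)²·14.69²/368 = 0.0422976
V̂(x̄_st) = 0.0683337
SE(x̄_st) = √0.0683337 = 0.261407

SE(x̄_st) ≈ 0.261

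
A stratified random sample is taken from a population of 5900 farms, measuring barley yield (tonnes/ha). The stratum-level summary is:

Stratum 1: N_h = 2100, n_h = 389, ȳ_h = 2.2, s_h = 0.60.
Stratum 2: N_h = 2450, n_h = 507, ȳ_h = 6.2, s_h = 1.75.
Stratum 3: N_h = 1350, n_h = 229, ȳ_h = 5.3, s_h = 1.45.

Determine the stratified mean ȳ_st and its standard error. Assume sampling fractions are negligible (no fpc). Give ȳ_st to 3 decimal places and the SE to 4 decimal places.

ȳ_st ≈ 4.570, SE ≈ 0.0405

ȳ_st = Σ W_h ȳ_h = (2100·2.2 + 2450·6.2 + 1350·5.3)/5900 = 4.57034
V̂(ȳ_st) = Σ W_h² s_h²/n_h, with W_h = N_h/N and N = 5900:
  stratum 1: (2100/5900)²·0.60²/389 = 0.000117243
  stratum 2: (2450/5900)²·1.75²/507 = 0.00104159
  stratum 3: (1350/5900)²·1.45²/229 = 0.000480689
V̂(ȳ_st) = 0.00163952
SE(ȳ_st) = √0.00163952 = 0.040491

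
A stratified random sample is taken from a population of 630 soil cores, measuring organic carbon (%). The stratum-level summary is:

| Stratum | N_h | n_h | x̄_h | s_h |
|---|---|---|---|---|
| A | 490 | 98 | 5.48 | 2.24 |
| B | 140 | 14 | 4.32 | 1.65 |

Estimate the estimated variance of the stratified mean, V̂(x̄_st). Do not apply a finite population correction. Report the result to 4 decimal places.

V̂(x̄_st) ≈ 0.0406

V̂(x̄_st) = Σ W_h² s_h²/n_h, with W_h = N_h/N and N = 630:
  stratum A: (490/630)²·2.24²/98 = 0.0309728
  stratum B: (140/630)²·1.65²/14 = 0.00960317
V̂(x̄_st) = 0.040576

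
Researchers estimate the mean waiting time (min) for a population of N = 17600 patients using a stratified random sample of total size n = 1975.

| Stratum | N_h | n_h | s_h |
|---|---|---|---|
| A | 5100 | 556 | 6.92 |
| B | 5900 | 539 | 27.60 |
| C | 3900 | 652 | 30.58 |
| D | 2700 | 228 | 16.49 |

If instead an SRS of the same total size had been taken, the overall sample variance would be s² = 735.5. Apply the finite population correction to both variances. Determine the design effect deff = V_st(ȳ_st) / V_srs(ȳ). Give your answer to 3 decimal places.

deff ≈ 0.711

V̂(ȳ_st) = Σ W_h² (1 − n_h/N_h) s_h²/n_h, with W_h = N_h/N and N = 17600:
  stratum A: (5100/17600)²·(1 − 556/5100)·6.92²/556 = 0.00644348
  stratum B: (5900/17600)²·(1 − 539/5900)·27.60²/539 = 0.144312
  stratum C: (3900/17600)²·(1 − 652/3900)·30.58²/652 = 0.058652
  stratum D: (2700/17600)²·(1 − 228/2700)·16.49²/228 = 0.0256976
V_st = 0.235105
V_srs = (1 − 1975/17600)·735.5/1975 = 0.330615
deff = V_st / V_srs = 0.235105/0.330615 = 0.7111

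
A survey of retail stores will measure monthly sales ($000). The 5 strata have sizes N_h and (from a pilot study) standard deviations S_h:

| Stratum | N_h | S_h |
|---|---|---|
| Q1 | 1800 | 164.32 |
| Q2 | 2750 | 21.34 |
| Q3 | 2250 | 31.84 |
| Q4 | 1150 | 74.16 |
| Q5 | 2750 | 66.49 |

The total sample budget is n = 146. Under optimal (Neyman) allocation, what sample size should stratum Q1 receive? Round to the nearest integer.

Neyman allocation: n_h = n · N_h S_h / Σ N_i S_i, with n = 146.
  stratum Q1: N_h·S_h = 1800·164.32 = 295776.00
  stratum Q2: N_h·S_h = 2750·21.34 = 58685.00
  stratum Q3: N_h·S_h = 2250·31.84 = 71640.00
  stratum Q4: N_h·S_h = 1150·74.16 = 85284.00
  stratum Q5: N_h·S_h = 2750·66.49 = 182847.50
Σ N_h S_h = 694232.50
n for stratum Q1 = 146·295776.00/694232.50 = 62.203 → 62

62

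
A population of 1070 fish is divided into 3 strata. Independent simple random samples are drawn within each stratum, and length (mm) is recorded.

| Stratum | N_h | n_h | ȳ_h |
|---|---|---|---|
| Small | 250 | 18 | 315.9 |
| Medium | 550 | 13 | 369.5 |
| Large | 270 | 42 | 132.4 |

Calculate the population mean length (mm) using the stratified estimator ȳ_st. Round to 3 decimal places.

ȳ_st ≈ 297.148

N = Σ N_h = 1070. Stratum weights W_h = N_h/N.
ȳ_st = (250·315.9 + 550·369.5 + 270·132.4) / 1070 = 297.14766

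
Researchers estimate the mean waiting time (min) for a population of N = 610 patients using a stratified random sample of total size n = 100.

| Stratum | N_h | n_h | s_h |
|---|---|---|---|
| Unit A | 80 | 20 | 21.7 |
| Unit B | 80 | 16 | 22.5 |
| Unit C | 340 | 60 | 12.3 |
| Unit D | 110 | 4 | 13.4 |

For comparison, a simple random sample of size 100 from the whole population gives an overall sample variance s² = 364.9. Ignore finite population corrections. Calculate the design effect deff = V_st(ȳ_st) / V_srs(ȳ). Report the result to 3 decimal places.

V̂(ȳ_st) = Σ W_h² s_h²/n_h, with W_h = N_h/N and N = 610:
  stratum Unit A: (80/610)²·21.7²/20 = 0.404958
  stratum Unit B: (80/610)²·22.5²/16 = 0.544209
  stratum Unit C: (340/610)²·12.3²/60 = 0.783352
  stratum Unit D: (110/610)²·13.4²/4 = 1.45974
V_st = 3.19226
V_srs = s²/n = 364.9/100 = 3.649
deff = V_st / V_srs = 3.19226/3.649 = 0.8748

deff ≈ 0.875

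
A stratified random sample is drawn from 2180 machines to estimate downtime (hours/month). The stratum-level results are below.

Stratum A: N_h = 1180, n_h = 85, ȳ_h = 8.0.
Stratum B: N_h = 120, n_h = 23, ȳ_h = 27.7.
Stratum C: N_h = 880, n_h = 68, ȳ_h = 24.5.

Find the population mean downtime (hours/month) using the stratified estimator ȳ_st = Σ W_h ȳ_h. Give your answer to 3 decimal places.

N = Σ N_h = 2180. Stratum weights W_h = N_h/N.
ȳ_st = (1180·8.0 + 120·27.7 + 880·24.5) / 2180 = 15.74495

ȳ_st ≈ 15.745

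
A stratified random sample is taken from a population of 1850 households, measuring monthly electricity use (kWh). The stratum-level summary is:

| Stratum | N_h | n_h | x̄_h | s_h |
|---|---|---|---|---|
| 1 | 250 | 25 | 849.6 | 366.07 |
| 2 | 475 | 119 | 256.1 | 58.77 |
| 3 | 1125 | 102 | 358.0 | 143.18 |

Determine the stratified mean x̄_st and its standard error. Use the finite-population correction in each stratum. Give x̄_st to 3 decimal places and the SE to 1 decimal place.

x̄_st = Σ W_h x̄_h = (250·849.6 + 475·256.1 + 1125·358.0)/1850 = 398.26892
V̂(x̄_st) = Σ W_h² (1 − n_h/N_h) s_h²/n_h, with W_h = N_h/N and N = 1850:
  stratum 1: (250/1850)²·(1 − 25/250)·366.07²/25 = 88.0983
  stratum 2: (475/1850)²·(1 − 119/475)·58.77²/119 = 1.43405
  stratum 3: (1125/1850)²·(1 − 102/1125)·143.18²/102 = 67.5848
V̂(x̄_st) = 157.117
SE(x̄_st) = √157.117 = 12.5346

x̄_st ≈ 398.269, SE ≈ 12.5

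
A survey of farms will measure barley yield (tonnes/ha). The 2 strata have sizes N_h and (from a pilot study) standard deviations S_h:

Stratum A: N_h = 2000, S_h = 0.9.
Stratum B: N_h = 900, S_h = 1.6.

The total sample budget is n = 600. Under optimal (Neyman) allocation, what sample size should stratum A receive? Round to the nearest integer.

Neyman allocation: n_h = n · N_h S_h / Σ N_i S_i, with n = 600.
  stratum A: N_h·S_h = 2000·0.9 = 1800.00
  stratum B: N_h·S_h = 900·1.6 = 1440.00
Σ N_h S_h = 3240.00
n for stratum A = 600·1800.00/3240.00 = 333.333 → 333

333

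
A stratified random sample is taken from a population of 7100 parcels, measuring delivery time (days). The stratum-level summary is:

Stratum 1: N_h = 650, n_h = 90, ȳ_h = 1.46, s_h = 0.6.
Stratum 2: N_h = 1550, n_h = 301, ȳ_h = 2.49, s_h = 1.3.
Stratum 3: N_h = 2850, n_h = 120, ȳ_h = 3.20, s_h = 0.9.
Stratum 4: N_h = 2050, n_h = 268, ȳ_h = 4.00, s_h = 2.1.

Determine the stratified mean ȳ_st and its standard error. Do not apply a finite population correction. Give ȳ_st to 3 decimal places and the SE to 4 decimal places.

ȳ_st ≈ 3.117, SE ≈ 0.0525

ȳ_st = Σ W_h ȳ_h = (650·1.46 + 1550·2.49 + 2850·3.20 + 2050·4.00)/7100 = 3.11669
V̂(ȳ_st) = Σ W_h² s_h²/n_h, with W_h = N_h/N and N = 7100:
  stratum 1: (650/7100)²·0.6²/90 = 3.35251e-05
  stratum 2: (1550/7100)²·1.3²/301 = 0.000267588
  stratum 3: (2850/7100)²·0.9²/120 = 0.00108762
  stratum 4: (2050/7100)²·2.1²/268 = 0.00137181
V̂(ȳ_st) = 0.00276054
SE(ȳ_st) = √0.00276054 = 0.0525409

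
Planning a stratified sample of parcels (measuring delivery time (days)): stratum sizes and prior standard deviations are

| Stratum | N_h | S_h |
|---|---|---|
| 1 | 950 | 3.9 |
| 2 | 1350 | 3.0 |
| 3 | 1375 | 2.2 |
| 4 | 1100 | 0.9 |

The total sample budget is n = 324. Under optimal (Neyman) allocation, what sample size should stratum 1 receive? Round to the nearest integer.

102

Neyman allocation: n_h = n · N_h S_h / Σ N_i S_i, with n = 324.
  stratum 1: N_h·S_h = 950·3.9 = 3705.00
  stratum 2: N_h·S_h = 1350·3.0 = 4050.00
  stratum 3: N_h·S_h = 1375·2.2 = 3025.00
  stratum 4: N_h·S_h = 1100·0.9 = 990.00
Σ N_h S_h = 11770.00
n for stratum 1 = 324·3705.00/11770.00 = 101.990 → 102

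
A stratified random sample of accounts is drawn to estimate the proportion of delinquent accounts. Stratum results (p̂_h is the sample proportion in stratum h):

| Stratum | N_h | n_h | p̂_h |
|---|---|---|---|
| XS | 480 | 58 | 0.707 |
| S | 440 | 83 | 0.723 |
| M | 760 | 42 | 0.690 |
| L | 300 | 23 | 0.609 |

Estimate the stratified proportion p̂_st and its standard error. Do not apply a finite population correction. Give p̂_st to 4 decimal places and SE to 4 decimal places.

N = 1980; stratum weights W_h = N_h/N.
p̂_st = Σ W_h p̂_h = (480·0.707 + 440·0.723 + 760·0.690 + 300·0.609)/1980 = 0.68918
V̂(p̂_st) = Σ W_h² p̂_h(1−p̂_h)/(n_h−1):
  stratum XS: (480/1980)²·0.707·0.293/57 = 0.000213582
  stratum S: (440/1980)²·0.723·0.277/82 = 0.000120609
  stratum M: (760/1980)²·0.690·0.310/41 = 0.000768641
  stratum L: (300/1980)²·0.609·0.391/22 = 0.000248475
V̂(p̂_st) = 0.00135131; SE = √V̂ = 0.0367601

p̂_st ≈ 0.6892, SE ≈ 0.0368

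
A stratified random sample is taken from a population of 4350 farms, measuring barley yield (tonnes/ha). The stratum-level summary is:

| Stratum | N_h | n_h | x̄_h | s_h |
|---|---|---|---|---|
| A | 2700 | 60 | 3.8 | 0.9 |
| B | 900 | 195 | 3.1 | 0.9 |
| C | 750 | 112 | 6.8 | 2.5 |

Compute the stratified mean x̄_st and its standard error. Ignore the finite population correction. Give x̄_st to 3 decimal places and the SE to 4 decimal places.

x̄_st = Σ W_h x̄_h = (2700·3.8 + 900·3.1 + 750·6.8)/4350 = 4.17241
V̂(x̄_st) = Σ W_h² s_h²/n_h, with W_h = N_h/N and N = 4350:
  stratum A: (2700/4350)²·0.9²/60 = 0.00520095
  stratum B: (900/4350)²·0.9²/195 = 0.00017781
  stratum C: (750/4350)²·2.5²/112 = 0.00165885
V̂(x̄_st) = 0.00703761
SE(x̄_st) = √0.00703761 = 0.0838904

x̄_st ≈ 4.172, SE ≈ 0.0839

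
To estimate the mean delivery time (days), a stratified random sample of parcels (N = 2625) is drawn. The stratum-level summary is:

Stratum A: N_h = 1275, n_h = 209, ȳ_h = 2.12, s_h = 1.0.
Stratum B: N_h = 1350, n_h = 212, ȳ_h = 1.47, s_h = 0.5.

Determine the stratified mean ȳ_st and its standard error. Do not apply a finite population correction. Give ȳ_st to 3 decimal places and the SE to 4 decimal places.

ȳ_st = Σ W_h ȳ_h = (1275·2.12 + 1350·1.47)/2625 = 1.78571
V̂(ȳ_st) = Σ W_h² s_h²/n_h, with W_h = N_h/N and N = 2625:
  stratum A: (1275/2625)²·1.0²/209 = 0.0011288
  stratum B: (1350/2625)²·0.5²/212 = 0.000311898
V̂(ȳ_st) = 0.00144069
SE(ȳ_st) = √0.00144069 = 0.0379565

ȳ_st ≈ 1.786, SE ≈ 0.0380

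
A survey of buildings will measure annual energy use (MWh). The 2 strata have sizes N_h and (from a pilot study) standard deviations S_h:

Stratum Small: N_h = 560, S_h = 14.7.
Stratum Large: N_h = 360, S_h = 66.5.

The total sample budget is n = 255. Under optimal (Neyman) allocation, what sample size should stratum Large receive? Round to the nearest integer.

190

Neyman allocation: n_h = n · N_h S_h / Σ N_i S_i, with n = 255.
  stratum Small: N_h·S_h = 560·14.7 = 8232.00
  stratum Large: N_h·S_h = 360·66.5 = 23940.00
Σ N_h S_h = 32172.00
n for stratum Large = 255·23940.00/32172.00 = 189.752 → 190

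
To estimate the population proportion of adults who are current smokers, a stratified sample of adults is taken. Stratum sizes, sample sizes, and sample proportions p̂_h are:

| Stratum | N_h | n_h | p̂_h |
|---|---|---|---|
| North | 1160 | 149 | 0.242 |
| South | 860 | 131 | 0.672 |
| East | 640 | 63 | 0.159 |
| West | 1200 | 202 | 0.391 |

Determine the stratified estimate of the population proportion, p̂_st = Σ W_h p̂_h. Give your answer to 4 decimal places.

p̂_st ≈ 0.3704

N = 3860; stratum weights W_h = N_h/N.
p̂_st = Σ W_h p̂_h = (1160·0.242 + 860·0.672 + 640·0.159 + 1200·0.391)/3860 = 0.37036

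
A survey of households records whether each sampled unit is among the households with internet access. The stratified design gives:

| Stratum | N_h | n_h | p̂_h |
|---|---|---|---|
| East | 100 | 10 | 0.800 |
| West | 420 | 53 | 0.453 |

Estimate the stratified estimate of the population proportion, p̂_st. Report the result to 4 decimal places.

p̂_st ≈ 0.5197

N = 520; stratum weights W_h = N_h/N.
p̂_st = Σ W_h p̂_h = (100·0.800 + 420·0.453)/520 = 0.51973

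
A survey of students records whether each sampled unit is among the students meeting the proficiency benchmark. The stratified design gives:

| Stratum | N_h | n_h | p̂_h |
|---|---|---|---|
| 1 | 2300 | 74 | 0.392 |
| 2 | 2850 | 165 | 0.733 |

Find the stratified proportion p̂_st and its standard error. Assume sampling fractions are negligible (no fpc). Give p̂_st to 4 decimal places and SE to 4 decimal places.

p̂_st ≈ 0.5807, SE ≈ 0.0319

N = 5150; stratum weights W_h = N_h/N.
p̂_st = Σ W_h p̂_h = (2300·0.392 + 2850·0.733)/5150 = 0.58071
V̂(p̂_st) = Σ W_h² p̂_h(1−p̂_h)/(n_h−1):
  stratum 1: (2300/5150)²·0.392·0.608/73 = 0.00065119
  stratum 2: (2850/5150)²·0.733·0.267/164 = 0.000365466
V̂(p̂_st) = 0.00101666; SE = √V̂ = 0.031885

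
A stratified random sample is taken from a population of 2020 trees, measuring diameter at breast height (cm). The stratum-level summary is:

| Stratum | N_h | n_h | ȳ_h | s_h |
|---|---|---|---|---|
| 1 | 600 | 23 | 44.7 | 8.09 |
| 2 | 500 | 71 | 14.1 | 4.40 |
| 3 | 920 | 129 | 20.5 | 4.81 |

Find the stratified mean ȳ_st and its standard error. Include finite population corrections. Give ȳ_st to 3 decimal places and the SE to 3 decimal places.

ȳ_st ≈ 26.104, SE ≈ 0.536

ȳ_st = Σ W_h ȳ_h = (600·44.7 + 500·14.1 + 920·20.5)/2020 = 26.10396
V̂(ȳ_st) = Σ W_h² (1 − n_h/N_h) s_h²/n_h, with W_h = N_h/N and N = 2020:
  stratum 1: (600/2020)²·(1 − 23/600)·8.09²/23 = 0.241431
  stratum 2: (500/2020)²·(1 − 71/500)·4.40²/71 = 0.0143341
  stratum 3: (920/2020)²·(1 − 129/920)·4.81²/129 = 0.0319862
V̂(ȳ_st) = 0.287752
SE(ȳ_st) = √0.287752 = 0.536425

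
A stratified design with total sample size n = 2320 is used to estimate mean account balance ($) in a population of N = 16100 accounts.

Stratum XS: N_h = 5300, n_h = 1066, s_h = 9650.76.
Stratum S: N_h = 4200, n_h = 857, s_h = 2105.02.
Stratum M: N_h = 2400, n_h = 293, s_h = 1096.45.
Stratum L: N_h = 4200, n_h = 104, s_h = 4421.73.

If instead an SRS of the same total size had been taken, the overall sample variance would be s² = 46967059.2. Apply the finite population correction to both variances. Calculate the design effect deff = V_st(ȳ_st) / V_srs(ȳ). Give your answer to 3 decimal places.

deff ≈ 1.177

V̂(ȳ_st) = Σ W_h² (1 − n_h/N_h) s_h²/n_h, with W_h = N_h/N and N = 16100:
  stratum XS: (5300/16100)²·(1 − 1066/5300)·9650.76²/1066 = 7563.81
  stratum S: (4200/16100)²·(1 − 857/4200)·2105.02²/857 = 280.069
  stratum M: (2400/16100)²·(1 − 293/2400)·1096.45²/293 = 80.045
  stratum L: (4200/16100)²·(1 − 104/4200)·4421.73²/104 = 12477
V_st = 20400.9
V_srs = (1 − 2320/16100)·46967059.2/2320 = 17327.2
deff = V_st / V_srs = 20400.9/17327.2 = 1.1774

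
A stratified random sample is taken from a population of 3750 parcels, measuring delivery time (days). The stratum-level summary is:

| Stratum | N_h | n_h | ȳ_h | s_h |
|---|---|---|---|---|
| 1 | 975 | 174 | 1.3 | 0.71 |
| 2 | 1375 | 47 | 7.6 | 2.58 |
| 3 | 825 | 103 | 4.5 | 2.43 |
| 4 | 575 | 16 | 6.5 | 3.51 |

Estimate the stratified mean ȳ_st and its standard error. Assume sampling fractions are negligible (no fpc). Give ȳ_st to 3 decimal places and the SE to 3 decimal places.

ȳ_st = Σ W_h ȳ_h = (975·1.3 + 1375·7.6 + 825·4.5 + 575·6.5)/3750 = 5.11133
V̂(ȳ_st) = Σ W_h² s_h²/n_h, with W_h = N_h/N and N = 3750:
  stratum 1: (975/3750)²·0.71²/174 = 0.000195846
  stratum 2: (1375/3750)²·2.58²/47 = 0.0190408
  stratum 3: (825/3750)²·2.43²/103 = 0.00277473
  stratum 4: (575/3750)²·3.51²/16 = 0.0181037
V̂(ȳ_st) = 0.040115
SE(ȳ_st) = √0.040115 = 0.200287

ȳ_st ≈ 5.111, SE ≈ 0.200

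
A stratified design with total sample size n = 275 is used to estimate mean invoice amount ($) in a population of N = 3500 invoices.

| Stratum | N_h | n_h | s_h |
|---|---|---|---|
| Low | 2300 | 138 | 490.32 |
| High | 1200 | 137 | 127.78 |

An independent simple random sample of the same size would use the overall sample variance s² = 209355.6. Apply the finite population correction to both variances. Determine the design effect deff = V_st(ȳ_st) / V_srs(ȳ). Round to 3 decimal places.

deff ≈ 1.026

V̂(ȳ_st) = Σ W_h² (1 − n_h/N_h) s_h²/n_h, with W_h = N_h/N and N = 3500:
  stratum Low: (2300/3500)²·(1 − 138/2300)·490.32²/138 = 707.176
  stratum High: (1200/3500)²·(1 − 137/1200)·127.78²/137 = 12.4103
V_st = 719.586
V_srs = (1 − 275/3500)·209355.6/275 = 701.477
deff = V_st / V_srs = 719.586/701.477 = 1.0258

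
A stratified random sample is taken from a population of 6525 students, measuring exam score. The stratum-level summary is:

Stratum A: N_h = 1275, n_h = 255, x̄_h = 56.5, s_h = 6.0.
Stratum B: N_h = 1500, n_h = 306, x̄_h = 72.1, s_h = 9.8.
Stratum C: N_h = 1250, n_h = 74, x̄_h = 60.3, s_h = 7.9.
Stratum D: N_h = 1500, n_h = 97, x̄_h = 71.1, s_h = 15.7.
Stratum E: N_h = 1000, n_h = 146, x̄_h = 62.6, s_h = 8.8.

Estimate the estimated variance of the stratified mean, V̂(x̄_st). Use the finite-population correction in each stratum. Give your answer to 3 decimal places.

V̂(x̄_st) ≈ 0.183

V̂(x̄_st) = Σ W_h² (1 − n_h/N_h) s_h²/n_h, with W_h = N_h/N and N = 6525:
  stratum A: (1275/6525)²·(1 − 255/1275)·6.0²/255 = 0.00431233
  stratum B: (1500/6525)²·(1 − 306/1500)·9.8²/306 = 0.0132028
  stratum C: (1250/6525)²·(1 − 74/1250)·7.9²/74 = 0.0291192
  stratum D: (1500/6525)²·(1 − 97/1500)·15.7²/97 = 0.125607
  stratum E: (1000/6525)²·(1 − 146/1000)·8.8²/146 = 0.0106392
V̂(x̄_st) = 0.182881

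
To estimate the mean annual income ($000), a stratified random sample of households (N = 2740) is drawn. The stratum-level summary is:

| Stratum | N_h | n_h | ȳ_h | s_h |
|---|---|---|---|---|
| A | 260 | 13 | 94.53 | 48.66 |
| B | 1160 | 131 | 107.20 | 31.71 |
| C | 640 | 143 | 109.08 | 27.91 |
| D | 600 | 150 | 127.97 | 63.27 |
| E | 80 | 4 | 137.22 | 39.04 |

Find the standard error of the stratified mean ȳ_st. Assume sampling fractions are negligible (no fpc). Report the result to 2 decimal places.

V̂(ȳ_st) = Σ W_h² s_h²/n_h, with W_h = N_h/N and N = 2740:
  stratum A: (260/2740)²·48.66²/13 = 1.64001
  stratum B: (1160/2740)²·31.71²/131 = 1.37574
  stratum C: (640/2740)²·27.91²/143 = 0.297196
  stratum D: (600/2740)²·63.27²/150 = 1.27969
  stratum E: (80/2740)²·39.04²/4 = 0.324817
V̂(ȳ_st) = 4.91745
SE(ȳ_st) = √4.91745 = 2.21753

SE(ȳ_st) ≈ 2.22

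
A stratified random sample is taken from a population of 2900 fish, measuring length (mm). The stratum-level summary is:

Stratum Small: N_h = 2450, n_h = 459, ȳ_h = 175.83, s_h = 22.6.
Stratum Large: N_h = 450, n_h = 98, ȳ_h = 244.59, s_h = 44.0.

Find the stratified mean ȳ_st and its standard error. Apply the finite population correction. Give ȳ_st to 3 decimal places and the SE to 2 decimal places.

ȳ_st ≈ 186.500, SE ≈ 1.01

ȳ_st = Σ W_h ȳ_h = (2450·175.83 + 450·244.59)/2900 = 186.49966
V̂(ȳ_st) = Σ W_h² (1 − n_h/N_h) s_h²/n_h, with W_h = N_h/N and N = 2900:
  stratum Small: (2450/2900)²·(1 − 459/2450)·22.6²/459 = 0.645425
  stratum Large: (450/2900)²·(1 − 98/450)·44.0²/98 = 0.372082
V̂(ȳ_st) = 1.01751
SE(ȳ_st) = √1.01751 = 1.00872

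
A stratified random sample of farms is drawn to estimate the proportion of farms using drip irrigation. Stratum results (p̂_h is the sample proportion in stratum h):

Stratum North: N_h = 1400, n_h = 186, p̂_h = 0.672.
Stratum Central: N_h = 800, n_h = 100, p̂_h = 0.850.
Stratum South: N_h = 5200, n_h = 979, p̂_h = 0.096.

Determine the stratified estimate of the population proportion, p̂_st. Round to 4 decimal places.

p̂_st ≈ 0.2865

N = 7400; stratum weights W_h = N_h/N.
p̂_st = Σ W_h p̂_h = (1400·0.672 + 800·0.850 + 5200·0.096)/7400 = 0.28649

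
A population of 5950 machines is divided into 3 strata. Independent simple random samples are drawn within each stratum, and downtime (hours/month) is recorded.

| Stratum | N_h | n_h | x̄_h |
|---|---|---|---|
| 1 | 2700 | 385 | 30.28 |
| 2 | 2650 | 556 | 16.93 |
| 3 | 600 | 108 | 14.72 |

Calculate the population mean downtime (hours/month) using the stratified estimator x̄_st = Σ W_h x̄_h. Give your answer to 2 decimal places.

N = Σ N_h = 5950. Stratum weights W_h = N_h/N.
x̄_st = (2700·30.28 + 2650·16.93 + 600·14.72) / 5950 = 22.7651

x̄_st ≈ 22.77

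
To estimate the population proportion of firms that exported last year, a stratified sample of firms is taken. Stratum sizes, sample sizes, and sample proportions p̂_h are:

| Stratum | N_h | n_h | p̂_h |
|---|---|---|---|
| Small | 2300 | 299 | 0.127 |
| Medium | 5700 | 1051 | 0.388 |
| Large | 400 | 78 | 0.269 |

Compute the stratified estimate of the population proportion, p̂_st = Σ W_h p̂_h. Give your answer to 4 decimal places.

N = 8400; stratum weights W_h = N_h/N.
p̂_st = Σ W_h p̂_h = (2300·0.127 + 5700·0.388 + 400·0.269)/8400 = 0.31087

p̂_st ≈ 0.3109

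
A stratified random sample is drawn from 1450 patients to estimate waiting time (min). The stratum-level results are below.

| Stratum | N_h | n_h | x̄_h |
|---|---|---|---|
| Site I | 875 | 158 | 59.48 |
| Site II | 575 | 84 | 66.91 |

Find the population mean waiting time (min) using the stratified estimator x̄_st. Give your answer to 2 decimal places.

N = Σ N_h = 1450. Stratum weights W_h = N_h/N.
x̄_st = (875·59.48 + 575·66.91) / 1450 = 62.4264

x̄_st ≈ 62.43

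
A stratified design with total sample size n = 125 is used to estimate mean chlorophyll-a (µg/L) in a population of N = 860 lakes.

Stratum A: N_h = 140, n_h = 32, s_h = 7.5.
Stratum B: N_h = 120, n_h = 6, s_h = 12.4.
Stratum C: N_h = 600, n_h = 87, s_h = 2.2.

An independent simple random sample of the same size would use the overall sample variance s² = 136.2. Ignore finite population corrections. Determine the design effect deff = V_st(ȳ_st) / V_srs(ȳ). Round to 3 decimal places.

V̂(ȳ_st) = Σ W_h² s_h²/n_h, with W_h = N_h/N and N = 860:
  stratum A: (140/860)²·7.5²/32 = 0.0465835
  stratum B: (120/860)²·12.4²/6 = 0.498951
  stratum C: (600/860)²·2.2²/87 = 0.0270789
V_st = 0.572613
V_srs = s²/n = 136.2/125 = 1.0896
deff = V_st / V_srs = 0.572613/1.0896 = 0.5255

deff ≈ 0.526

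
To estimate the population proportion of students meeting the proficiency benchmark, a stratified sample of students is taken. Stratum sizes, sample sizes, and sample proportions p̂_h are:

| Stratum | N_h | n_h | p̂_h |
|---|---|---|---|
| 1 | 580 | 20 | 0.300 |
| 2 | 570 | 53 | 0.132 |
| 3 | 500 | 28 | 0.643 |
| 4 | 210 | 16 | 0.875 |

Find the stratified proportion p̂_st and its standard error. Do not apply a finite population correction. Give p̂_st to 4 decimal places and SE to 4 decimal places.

p̂_st ≈ 0.4056, SE ≈ 0.0446

N = 1860; stratum weights W_h = N_h/N.
p̂_st = Σ W_h p̂_h = (580·0.300 + 570·0.132 + 500·0.643 + 210·0.875)/1860 = 0.40564
V̂(p̂_st) = Σ W_h² p̂_h(1−p̂_h)/(n_h−1):
  stratum 1: (580/1860)²·0.300·0.700/19 = 0.00107472
  stratum 2: (570/1860)²·0.132·0.868/52 = 0.000206926
  stratum 3: (500/1860)²·0.643·0.357/27 = 0.000614369
  stratum 4: (210/1860)²·0.875·0.125/15 = 9.29479e-05
V̂(p̂_st) = 0.00198896; SE = √V̂ = 0.0445978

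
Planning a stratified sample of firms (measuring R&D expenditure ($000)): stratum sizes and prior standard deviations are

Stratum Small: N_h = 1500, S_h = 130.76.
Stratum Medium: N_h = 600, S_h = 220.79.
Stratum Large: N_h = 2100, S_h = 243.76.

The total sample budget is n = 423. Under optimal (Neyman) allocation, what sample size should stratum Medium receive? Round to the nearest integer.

Neyman allocation: n_h = n · N_h S_h / Σ N_i S_i, with n = 423.
  stratum Small: N_h·S_h = 1500·130.76 = 196140.00
  stratum Medium: N_h·S_h = 600·220.79 = 132474.00
  stratum Large: N_h·S_h = 2100·243.76 = 511896.00
Σ N_h S_h = 840510.00
n for stratum Medium = 423·132474.00/840510.00 = 66.670 → 67

67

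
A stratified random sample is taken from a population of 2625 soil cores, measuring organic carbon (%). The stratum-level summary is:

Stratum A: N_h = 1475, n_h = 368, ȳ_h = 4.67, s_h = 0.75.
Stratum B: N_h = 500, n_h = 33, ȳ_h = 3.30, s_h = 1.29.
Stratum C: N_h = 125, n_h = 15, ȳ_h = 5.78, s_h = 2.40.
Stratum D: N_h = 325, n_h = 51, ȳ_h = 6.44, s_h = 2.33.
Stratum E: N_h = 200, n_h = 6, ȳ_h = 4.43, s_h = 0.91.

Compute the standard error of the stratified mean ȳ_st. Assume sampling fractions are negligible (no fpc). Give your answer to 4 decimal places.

SE(ȳ_st) ≈ 0.0749

V̂(ȳ_st) = Σ W_h² s_h²/n_h, with W_h = N_h/N and N = 2625:
  stratum A: (1475/2625)²·0.75²/368 = 0.000482614
  stratum B: (500/2625)²·1.29²/33 = 0.00182956
  stratum C: (125/2625)²·2.40²/15 = 0.000870748
  stratum D: (325/2625)²·2.33²/51 = 0.00163174
  stratum E: (200/2625)²·0.91²/6 = 0.000801185
V̂(ȳ_st) = 0.00561584
SE(ȳ_st) = √0.00561584 = 0.0749389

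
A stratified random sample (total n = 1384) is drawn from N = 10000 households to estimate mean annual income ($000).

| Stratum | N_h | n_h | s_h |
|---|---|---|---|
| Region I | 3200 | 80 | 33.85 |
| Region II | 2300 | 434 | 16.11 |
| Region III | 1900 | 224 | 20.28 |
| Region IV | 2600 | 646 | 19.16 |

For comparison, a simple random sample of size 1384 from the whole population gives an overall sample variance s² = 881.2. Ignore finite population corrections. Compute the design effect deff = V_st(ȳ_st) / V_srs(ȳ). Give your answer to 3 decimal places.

deff ≈ 2.518

V̂(ȳ_st) = Σ W_h² s_h²/n_h, with W_h = N_h/N and N = 10000:
  stratum Region I: (3200/10000)²·33.85²/80 = 1.46665
  stratum Region II: (2300/10000)²·16.11²/434 = 0.0316342
  stratum Region III: (1900/10000)²·20.28²/224 = 0.0662819
  stratum Region IV: (2600/10000)²·19.16²/646 = 0.0384154
V_st = 1.60298
V_srs = s²/n = 881.2/1384 = 0.636705
deff = V_st / V_srs = 1.60298/0.636705 = 2.5176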